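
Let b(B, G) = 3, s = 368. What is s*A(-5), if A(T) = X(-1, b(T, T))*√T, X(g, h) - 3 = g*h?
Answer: 0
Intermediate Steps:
X(g, h) = 3 + g*h
A(T) = 0 (A(T) = (3 - 1*3)*√T = (3 - 3)*√T = 0*√T = 0)
s*A(-5) = 368*0 = 0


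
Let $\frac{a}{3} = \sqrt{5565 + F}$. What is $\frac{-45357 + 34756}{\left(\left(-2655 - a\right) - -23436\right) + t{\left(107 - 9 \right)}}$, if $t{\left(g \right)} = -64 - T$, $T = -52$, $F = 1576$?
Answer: $- \frac{73390723}{143762364} - \frac{10601 \sqrt{7141}}{143762364} \approx -0.51673$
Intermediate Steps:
$a = 3 \sqrt{7141}$ ($a = 3 \sqrt{5565 + 1576} = 3 \sqrt{7141} \approx 253.51$)
$t{\left(g \right)} = -12$ ($t{\left(g \right)} = -64 - -52 = -64 + 52 = -12$)
$\frac{-45357 + 34756}{\left(\left(-2655 - a\right) - -23436\right) + t{\left(107 - 9 \right)}} = \frac{-45357 + 34756}{\left(\left(-2655 - 3 \sqrt{7141}\right) - -23436\right) - 12} = - \frac{10601}{\left(\left(-2655 - 3 \sqrt{7141}\right) + 23436\right) - 12} = - \frac{10601}{\left(20781 - 3 \sqrt{7141}\right) - 12} = - \frac{10601}{20769 - 3 \sqrt{7141}}$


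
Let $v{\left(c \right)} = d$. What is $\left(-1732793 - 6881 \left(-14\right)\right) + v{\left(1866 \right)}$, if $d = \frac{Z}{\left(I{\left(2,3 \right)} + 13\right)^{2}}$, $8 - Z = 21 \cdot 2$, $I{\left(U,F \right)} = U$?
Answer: $- \frac{368203309}{225} \approx -1.6365 \cdot 10^{6}$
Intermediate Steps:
$Z = -34$ ($Z = 8 - 21 \cdot 2 = 8 - 42 = -34$)
$d = - \frac{34}{225}$ ($d = - \frac{34}{\left(2 + 13\right)^{2}} = - \frac{34}{15^{2}} = - \frac{34}{225} \approx -0.15111$)
$v{\left(c \right)} = - \frac{34}{225}$
$\left(-1732793 - 6881 \left(-14\right)\right) + v{\left(1866 \right)} = \left(-1732793 - 6881 \left(-14\right)\right) - \frac{34}{225} = \left(-1732793 - -96334\right) - \frac{34}{225} = \left(-1732793 + 96334\right) - \frac{34}{225} = -1636459 - \frac{34}{225} = - \frac{368203309}{225}$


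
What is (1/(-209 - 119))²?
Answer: 1/107584 ≈ 9.2951e-6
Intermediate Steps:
(1/(-209 - 119))² = (1/(-328))² = (-1/328)² = 1/107584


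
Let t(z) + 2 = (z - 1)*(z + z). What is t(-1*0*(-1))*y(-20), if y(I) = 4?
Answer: -8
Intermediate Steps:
t(z) = -2 + 2*z*(-1 + z) (t(z) = -2 + (z - 1)*(z + z) = -2 + (-1 + z)*(2*z) = -2 + 2*z*(-1 + z))
t(-1*0*(-1))*y(-20) = (-2 - 2*(-1*0)*(-1) + 2*(-1*0*(-1))²)*4 = (-2 - 0*(-1) + 2*(0*(-1))²)*4 = (-2 - 2*0 + 2*0²)*4 = (-2 + 0 + 2*0)*4 = (-2 + 0 + 0)*4 = -2*4 = -8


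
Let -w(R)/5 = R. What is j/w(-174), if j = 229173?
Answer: 76391/290 ≈ 263.42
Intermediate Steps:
w(R) = -5*R
j/w(-174) = 229173/((-5*(-174))) = 229173/870 = 229173*(1/870) = 76391/290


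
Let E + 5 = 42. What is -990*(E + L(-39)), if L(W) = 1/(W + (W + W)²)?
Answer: -14761956/403 ≈ -36630.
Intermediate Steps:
L(W) = 1/(W + 4*W²) (L(W) = 1/(W + (2*W)²) = 1/(W + 4*W²))
E = 37 (E = -5 + 42 = 37)
-990*(E + L(-39)) = -990*(37 + 1/((-39)*(1 + 4*(-39)))) = -990*(37 - 1/(39*(1 - 156))) = -990*(37 - 1/39/(-155)) = -990*(37 - 1/39*(-1/155)) = -990*(37 + 1/6045) = -990*223666/6045 = -14761956/403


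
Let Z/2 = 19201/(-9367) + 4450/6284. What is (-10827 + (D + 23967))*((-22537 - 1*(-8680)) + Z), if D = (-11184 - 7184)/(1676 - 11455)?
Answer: -129117724938088016/708883901 ≈ -1.8214e+8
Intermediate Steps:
D = 2624/1397 (D = -18368/(-9779) = -18368*(-1/9779) = 2624/1397 ≈ 1.8783)
Z = -39487967/14715557 (Z = 2*(19201/(-9367) + 4450/6284) = 2*(19201*(-1/9367) + 4450*(1/6284)) = 2*(-19201/9367 + 2225/3142) = 2*(-39487967/29431114) = -39487967/14715557 ≈ -2.6834)
(-10827 + (D + 23967))*((-22537 - 1*(-8680)) + Z) = (-10827 + (2624/1397 + 23967))*((-22537 - 1*(-8680)) - 39487967/14715557) = (-10827 + 33484523/1397)*((-22537 + 8680) - 39487967/14715557) = 18359204*(-13857 - 39487967/14715557)/1397 = (18359204/1397)*(-203952961316/14715557) = -129117724938088016/708883901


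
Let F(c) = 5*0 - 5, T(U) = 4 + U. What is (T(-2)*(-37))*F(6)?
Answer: 370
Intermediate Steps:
F(c) = -5 (F(c) = 0 - 5 = -5)
(T(-2)*(-37))*F(6) = ((4 - 2)*(-37))*(-5) = (2*(-37))*(-5) = -74*(-5) = 370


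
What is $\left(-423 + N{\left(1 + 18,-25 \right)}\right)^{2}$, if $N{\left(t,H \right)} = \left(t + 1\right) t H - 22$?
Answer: $98903025$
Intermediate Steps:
$N{\left(t,H \right)} = -22 + H t \left(1 + t\right)$ ($N{\left(t,H \right)} = \left(1 + t\right) t H - 22 = t \left(1 + t\right) H - 22 = H t \left(1 + t\right) - 22 = -22 + H t \left(1 + t\right)$)
$\left(-423 + N{\left(1 + 18,-25 \right)}\right)^{2} = \left(-423 - \left(22 + 25 \left(1 + 18\right)^{2} + 25 \left(1 + 18\right)\right)\right)^{2} = \left(-423 - \left(497 + 9025\right)\right)^{2} = \left(-423 - 9522\right)^{2} = \left(-9945\right)^{2} = 98903025$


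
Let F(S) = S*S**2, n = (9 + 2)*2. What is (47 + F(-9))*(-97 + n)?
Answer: 51150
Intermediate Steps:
n = 22 (n = 11*2 = 22)
F(S) = S**3
(47 + F(-9))*(-97 + n) = (47 + (-9)**3)*(-97 + 22) = (47 - 729)*(-75) = -682*(-75) = 51150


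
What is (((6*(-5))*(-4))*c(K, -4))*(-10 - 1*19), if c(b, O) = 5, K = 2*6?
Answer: -17400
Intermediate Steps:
K = 12
(((6*(-5))*(-4))*c(K, -4))*(-10 - 1*19) = (((6*(-5))*(-4))*5)*(-10 - 1*19) = (-30*(-4)*5)*(-10 - 19) = (120*5)*(-29) = 600*(-29) = -17400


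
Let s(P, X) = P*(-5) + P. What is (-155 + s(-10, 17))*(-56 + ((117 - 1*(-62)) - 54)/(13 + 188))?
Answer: 1280065/201 ≈ 6368.5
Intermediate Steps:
s(P, X) = -4*P (s(P, X) = -5*P + P = -4*P)
(-155 + s(-10, 17))*(-56 + ((117 - 1*(-62)) - 54)/(13 + 188)) = (-155 - 4*(-10))*(-56 + ((117 - 1*(-62)) - 54)/(13 + 188)) = (-155 + 40)*(-56 + ((117 + 62) - 54)/201) = -115*(-56 + (179 - 54)*(1/201)) = -115*(-56 + 125*(1/201)) = -115*(-56 + 125/201) = -115*(-11131/201) = 1280065/201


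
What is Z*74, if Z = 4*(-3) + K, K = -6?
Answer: -1332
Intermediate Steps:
Z = -18 (Z = 4*(-3) - 6 = -12 - 6 = -18)
Z*74 = -18*74 = -1332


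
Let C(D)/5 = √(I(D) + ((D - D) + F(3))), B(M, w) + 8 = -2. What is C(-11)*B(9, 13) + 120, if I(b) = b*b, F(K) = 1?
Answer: 120 - 50*√122 ≈ -432.27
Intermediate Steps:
B(M, w) = -10 (B(M, w) = -8 - 2 = -10)
I(b) = b²
C(D) = 5*√(1 + D²) (C(D) = 5*√(D² + ((D - D) + 1)) = 5*√(D² + (0 + 1)) = 5*√(D² + 1) = 5*√(1 + D²))
C(-11)*B(9, 13) + 120 = (5*√(1 + (-11)²))*(-10) + 120 = (5*√(1 + 121))*(-10) + 120 = (5*√122)*(-10) + 120 = -50*√122 + 120 = 120 - 50*√122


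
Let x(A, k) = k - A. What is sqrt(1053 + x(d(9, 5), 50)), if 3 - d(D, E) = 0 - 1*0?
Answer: 10*sqrt(11) ≈ 33.166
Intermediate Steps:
d(D, E) = 3 (d(D, E) = 3 - (0 - 1*0) = 3 - (0 + 0) = 3 - 1*0 = 3 + 0 = 3)
sqrt(1053 + x(d(9, 5), 50)) = sqrt(1053 + (50 - 1*3)) = sqrt(1053 + (50 - 3)) = sqrt(1053 + 47) = sqrt(1100) = 10*sqrt(11)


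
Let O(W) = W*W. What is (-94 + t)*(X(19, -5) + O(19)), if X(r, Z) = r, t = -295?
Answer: -147820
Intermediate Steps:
O(W) = W²
(-94 + t)*(X(19, -5) + O(19)) = (-94 - 295)*(19 + 19²) = -389*(19 + 361) = -389*380 = -147820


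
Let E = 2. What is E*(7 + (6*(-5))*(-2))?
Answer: 134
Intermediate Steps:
E*(7 + (6*(-5))*(-2)) = 2*(7 + (6*(-5))*(-2)) = 2*(7 - 30*(-2)) = 2*(7 + 60) = 2*67 = 134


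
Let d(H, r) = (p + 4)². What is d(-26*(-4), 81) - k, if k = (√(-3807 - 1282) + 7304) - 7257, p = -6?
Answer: -43 - I*√5089 ≈ -43.0 - 71.337*I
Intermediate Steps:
d(H, r) = 4 (d(H, r) = (-6 + 4)² = (-2)² = 4)
k = 47 + I*√5089 (k = (√(-5089) + 7304) - 7257 = (I*√5089 + 7304) - 7257 = (7304 + I*√5089) - 7257 = 47 + I*√5089 ≈ 47.0 + 71.337*I)
d(-26*(-4), 81) - k = 4 - (47 + I*√5089) = 4 + (-47 - I*√5089) = -43 - I*√5089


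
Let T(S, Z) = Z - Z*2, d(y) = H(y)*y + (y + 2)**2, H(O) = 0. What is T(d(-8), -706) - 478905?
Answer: -478199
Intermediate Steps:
d(y) = (2 + y)**2 (d(y) = 0*y + (y + 2)**2 = 0 + (2 + y)**2 = (2 + y)**2)
T(S, Z) = -Z (T(S, Z) = Z - 2*Z = -Z)
T(d(-8), -706) - 478905 = -1*(-706) - 478905 = 706 - 478905 = -478199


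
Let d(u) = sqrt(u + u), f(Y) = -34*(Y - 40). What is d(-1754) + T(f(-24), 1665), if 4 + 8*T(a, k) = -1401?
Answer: -1405/8 + 2*I*sqrt(877) ≈ -175.63 + 59.228*I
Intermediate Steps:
f(Y) = 1360 - 34*Y (f(Y) = -34*(-40 + Y) = 1360 - 34*Y)
T(a, k) = -1405/8 (T(a, k) = -1/2 + (1/8)*(-1401) = -1/2 - 1401/8 = -1405/8)
d(u) = sqrt(2)*sqrt(u) (d(u) = sqrt(2*u) = sqrt(2)*sqrt(u))
d(-1754) + T(f(-24), 1665) = sqrt(2)*sqrt(-1754) - 1405/8 = sqrt(2)*(I*sqrt(1754)) - 1405/8 = 2*I*sqrt(877) - 1405/8 = -1405/8 + 2*I*sqrt(877)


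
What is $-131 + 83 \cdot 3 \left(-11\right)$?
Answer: $-2870$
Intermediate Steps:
$-131 + 83 \cdot 3 \left(-11\right) = -131 + 83 \left(-33\right) = -131 - 2739 = -2870$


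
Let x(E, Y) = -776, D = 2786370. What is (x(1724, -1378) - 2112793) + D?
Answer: 672801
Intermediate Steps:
(x(1724, -1378) - 2112793) + D = (-776 - 2112793) + 2786370 = -2113569 + 2786370 = 672801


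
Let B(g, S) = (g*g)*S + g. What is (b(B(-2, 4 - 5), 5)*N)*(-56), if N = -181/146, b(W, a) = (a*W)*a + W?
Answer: -790608/73 ≈ -10830.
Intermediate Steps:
B(g, S) = g + S*g² (B(g, S) = g²*S + g = S*g² + g = g + S*g²)
b(W, a) = W + W*a² (b(W, a) = (W*a)*a + W = W*a² + W = W + W*a²)
N = -181/146 (N = -181*1/146 = -181/146 ≈ -1.2397)
(b(B(-2, 4 - 5), 5)*N)*(-56) = (((-2*(1 + (4 - 5)*(-2)))*(1 + 5²))*(-181/146))*(-56) = (((-2*(1 - 1*(-2)))*(1 + 25))*(-181/146))*(-56) = ((-2*(1 + 2)*26)*(-181/146))*(-56) = ((-2*3*26)*(-181/146))*(-56) = (-6*26*(-181/146))*(-56) = -156*(-181/146)*(-56) = (14118/73)*(-56) = -790608/73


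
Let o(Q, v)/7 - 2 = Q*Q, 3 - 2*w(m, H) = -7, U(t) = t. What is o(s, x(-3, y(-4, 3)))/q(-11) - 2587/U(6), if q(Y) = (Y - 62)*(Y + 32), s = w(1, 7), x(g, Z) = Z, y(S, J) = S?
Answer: -188905/438 ≈ -431.29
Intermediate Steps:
w(m, H) = 5 (w(m, H) = 3/2 - ½*(-7) = 3/2 + 7/2 = 5)
s = 5
q(Y) = (-62 + Y)*(32 + Y)
o(Q, v) = 14 + 7*Q² (o(Q, v) = 14 + 7*(Q*Q) = 14 + 7*Q²)
o(s, x(-3, y(-4, 3)))/q(-11) - 2587/U(6) = (14 + 7*5²)/(-1984 + (-11)² - 30*(-11)) - 2587/6 = (14 + 7*25)/(-1984 + 121 + 330) - 2587*⅙ = (14 + 175)/(-1533) - 2587/6 = 189*(-1/1533) - 2587/6 = -9/73 - 2587/6 = -188905/438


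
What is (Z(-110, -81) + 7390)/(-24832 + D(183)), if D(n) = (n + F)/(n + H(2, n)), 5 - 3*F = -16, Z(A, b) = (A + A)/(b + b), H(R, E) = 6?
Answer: -2095450/7039587 ≈ -0.29767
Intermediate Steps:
Z(A, b) = A/b (Z(A, b) = (2*A)/((2*b)) = (2*A)*(1/(2*b)) = A/b)
F = 7 (F = 5/3 - ⅓*(-16) = 5/3 + 16/3 = 7)
D(n) = (7 + n)/(6 + n) (D(n) = (n + 7)/(n + 6) = (7 + n)/(6 + n))
(Z(-110, -81) + 7390)/(-24832 + D(183)) = (-110/(-81) + 7390)/(-24832 + (7 + 183)/(6 + 183)) = (-110*(-1/81) + 7390)/(-24832 + 190/189) = (110/81 + 7390)/(-24832 + (1/189)*190) = 598700/(81*(-24832 + 190/189)) = 598700/(81*(-4693058/189)) = (598700/81)*(-189/4693058) = -2095450/7039587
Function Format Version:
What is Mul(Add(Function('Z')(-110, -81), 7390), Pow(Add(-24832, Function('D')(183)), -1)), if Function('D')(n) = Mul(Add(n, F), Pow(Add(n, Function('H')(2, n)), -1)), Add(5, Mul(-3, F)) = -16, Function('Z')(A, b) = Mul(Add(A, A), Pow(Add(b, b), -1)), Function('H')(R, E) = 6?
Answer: Rational(-2095450, 7039587) ≈ -0.29767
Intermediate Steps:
Function('Z')(A, b) = Mul(A, Pow(b, -1)) (Function('Z')(A, b) = Mul(Mul(2, A), Pow(Mul(2, b), -1)) = Mul(Mul(2, A), Mul(Rational(1, 2), Pow(b, -1))) = Mul(A, Pow(b, -1)))
F = 7 (F = Add(Rational(5, 3), Mul(Rational(-1, 3), -16)) = Add(Rational(5, 3), Rational(16, 3)) = 7)
Function('D')(n) = Mul(Pow(Add(6, n), -1), Add(7, n)) (Function('D')(n) = Mul(Add(n, 7), Pow(Add(n, 6), -1)) = Mul(Add(7, n), Pow(Add(6, n), -1)) = Mul(Pow(Add(6, n), -1), Add(7, n)))
Mul(Add(Function('Z')(-110, -81), 7390), Pow(Add(-24832, Function('D')(183)), -1)) = Mul(Add(Mul(-110, Pow(-81, -1)), 7390), Pow(Add(-24832, Mul(Pow(Add(6, 183), -1), Add(7, 183))), -1)) = Mul(Add(Mul(-110, Rational(-1, 81)), 7390), Pow(Add(-24832, Mul(Pow(189, -1), 190)), -1)) = Mul(Add(Rational(110, 81), 7390), Pow(Add(-24832, Mul(Rational(1, 189), 190)), -1)) = Mul(Rational(598700, 81), Pow(Add(-24832, Rational(190, 189)), -1)) = Mul(Rational(598700, 81), Pow(Rational(-4693058, 189), -1)) = Mul(Rational(598700, 81), Rational(-189, 4693058)) = Rational(-2095450, 7039587)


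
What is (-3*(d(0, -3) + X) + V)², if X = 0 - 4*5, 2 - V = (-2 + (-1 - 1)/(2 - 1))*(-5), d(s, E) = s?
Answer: 1764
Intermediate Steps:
V = -18 (V = 2 - (-2 + (-1 - 1)/(2 - 1))*(-5) = 2 - (-2 - 2/1)*(-5) = 2 - (-2 - 2*1)*(-5) = 2 - (-2 - 2)*(-5) = 2 - (-4)*(-5) = 2 - 1*20 = 2 - 20 = -18)
X = -20 (X = 0 - 20 = -20)
(-3*(d(0, -3) + X) + V)² = (-3*(0 - 20) - 18)² = (-3*(-20) - 18)² = (60 - 18)² = 42² = 1764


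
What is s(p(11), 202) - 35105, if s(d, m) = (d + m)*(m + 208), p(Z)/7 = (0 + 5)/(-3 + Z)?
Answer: 198035/4 ≈ 49509.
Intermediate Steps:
p(Z) = 35/(-3 + Z) (p(Z) = 7*((0 + 5)/(-3 + Z)) = 7*(5/(-3 + Z)) = 35/(-3 + Z))
s(d, m) = (208 + m)*(d + m) (s(d, m) = (d + m)*(208 + m) = (208 + m)*(d + m))
s(p(11), 202) - 35105 = (202² + 208*(35/(-3 + 11)) + 208*202 + (35/(-3 + 11))*202) - 35105 = (40804 + 208*(35/8) + 42016 + (35/8)*202) - 35105 = (40804 + 910 + 42016 + 3535/4) - 35105 = 338455/4 - 35105 = 198035/4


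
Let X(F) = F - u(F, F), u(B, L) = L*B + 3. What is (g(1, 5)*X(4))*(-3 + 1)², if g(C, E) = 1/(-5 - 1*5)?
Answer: 6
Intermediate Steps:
g(C, E) = -⅒ (g(C, E) = 1/(-5 - 5) = 1/(-10) = -⅒)
u(B, L) = 3 + B*L (u(B, L) = B*L + 3 = 3 + B*L)
X(F) = -3 + F - F² (X(F) = F - (3 + F*F) = F - (3 + F²) = F + (-3 - F²) = -3 + F - F²)
(g(1, 5)*X(4))*(-3 + 1)² = (-(-3 + 4 - 1*4²)/10)*(-3 + 1)² = -(-3 + 4 - 1*16)/10*(-2)² = -(-3 + 4 - 16)/10*4 = -⅒*(-15)*4 = (3/2)*4 = 6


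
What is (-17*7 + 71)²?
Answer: 2304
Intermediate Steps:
(-17*7 + 71)² = (-119 + 71)² = (-48)² = 2304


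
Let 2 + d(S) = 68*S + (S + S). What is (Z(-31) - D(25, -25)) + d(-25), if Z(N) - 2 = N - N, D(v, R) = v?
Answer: -1775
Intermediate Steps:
d(S) = -2 + 70*S (d(S) = -2 + (68*S + (S + S)) = -2 + (68*S + 2*S) = -2 + 70*S)
Z(N) = 2 (Z(N) = 2 + (N - N) = 2 + 0 = 2)
(Z(-31) - D(25, -25)) + d(-25) = (2 - 1*25) + (-2 + 70*(-25)) = (2 - 25) + (-2 - 1750) = -23 - 1752 = -1775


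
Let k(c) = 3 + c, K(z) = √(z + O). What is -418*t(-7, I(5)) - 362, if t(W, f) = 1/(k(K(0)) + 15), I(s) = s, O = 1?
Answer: -384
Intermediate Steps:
K(z) = √(1 + z) (K(z) = √(z + 1) = √(1 + z))
t(W, f) = 1/19 (t(W, f) = 1/((3 + √(1 + 0)) + 15) = 1/((3 + √1) + 15) = 1/((3 + 1) + 15) = 1/(4 + 15) = 1/19)
-418*t(-7, I(5)) - 362 = -418*1/19 - 362 = -22 - 362 = -384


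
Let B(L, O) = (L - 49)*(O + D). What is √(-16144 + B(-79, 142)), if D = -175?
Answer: 4*I*√745 ≈ 109.18*I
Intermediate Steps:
B(L, O) = (-175 + O)*(-49 + L) (B(L, O) = (L - 49)*(O - 175) = (-49 + L)*(-175 + O) = (-175 + O)*(-49 + L))
√(-16144 + B(-79, 142)) = √(-16144 + (8575 - 175*(-79) - 49*142 - 79*142)) = √(-16144 + (8575 + 13825 - 6958 - 11218)) = √(-16144 + 4224) = √(-11920) = 4*I*√745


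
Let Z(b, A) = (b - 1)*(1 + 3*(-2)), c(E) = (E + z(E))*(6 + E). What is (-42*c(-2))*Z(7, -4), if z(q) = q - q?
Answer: -10080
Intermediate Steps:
z(q) = 0
c(E) = E*(6 + E) (c(E) = (E + 0)*(6 + E) = E*(6 + E))
Z(b, A) = 5 - 5*b (Z(b, A) = (-1 + b)*(1 - 6) = (-1 + b)*(-5) = 5 - 5*b)
(-42*c(-2))*Z(7, -4) = (-(-84)*(6 - 2))*(5 - 5*7) = (-(-84)*4)*(5 - 35) = -42*(-8)*(-30) = 336*(-30) = -10080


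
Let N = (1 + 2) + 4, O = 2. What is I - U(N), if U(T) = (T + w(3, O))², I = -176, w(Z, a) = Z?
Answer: -276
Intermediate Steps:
N = 7 (N = 3 + 4 = 7)
U(T) = (3 + T)² (U(T) = (T + 3)² = (3 + T)²)
I - U(N) = -176 - (3 + 7)² = -176 - 1*10² = -176 - 1*100 = -176 - 100 = -276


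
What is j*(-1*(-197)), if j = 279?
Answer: 54963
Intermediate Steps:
j*(-1*(-197)) = 279*(-1*(-197)) = 279*197 = 54963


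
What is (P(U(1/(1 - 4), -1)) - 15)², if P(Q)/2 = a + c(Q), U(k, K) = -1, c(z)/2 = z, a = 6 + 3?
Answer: 1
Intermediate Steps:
a = 9
c(z) = 2*z
P(Q) = 18 + 4*Q (P(Q) = 2*(9 + 2*Q) = 18 + 4*Q)
(P(U(1/(1 - 4), -1)) - 15)² = ((18 + 4*(-1)) - 15)² = ((18 - 4) - 15)² = (14 - 15)² = (-1)² = 1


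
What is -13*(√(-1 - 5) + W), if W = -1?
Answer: 13 - 13*I*√6 ≈ 13.0 - 31.843*I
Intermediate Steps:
-13*(√(-1 - 5) + W) = -13*(√(-1 - 5) - 1) = -13*(√(-6) - 1) = -13*(I*√6 - 1) = -13*(-1 + I*√6) = 13 - 13*I*√6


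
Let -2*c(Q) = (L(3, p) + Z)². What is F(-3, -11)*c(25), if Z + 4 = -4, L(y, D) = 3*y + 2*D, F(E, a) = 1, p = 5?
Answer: -121/2 ≈ -60.500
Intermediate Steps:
L(y, D) = 2*D + 3*y
Z = -8 (Z = -4 - 4 = -8)
c(Q) = -121/2 (c(Q) = -((2*5 + 3*3) - 8)²/2 = -((10 + 9) - 8)²/2 = -(19 - 8)²/2 = -½*11² = -½*121 = -121/2)
F(-3, -11)*c(25) = 1*(-121/2) = -121/2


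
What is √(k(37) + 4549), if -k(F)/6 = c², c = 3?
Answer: √4495 ≈ 67.045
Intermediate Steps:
k(F) = -54 (k(F) = -6*3² = -6*9 = -54)
√(k(37) + 4549) = √(-54 + 4549) = √4495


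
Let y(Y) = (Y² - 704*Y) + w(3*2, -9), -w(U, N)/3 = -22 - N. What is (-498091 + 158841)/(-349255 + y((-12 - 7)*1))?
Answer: 339250/335479 ≈ 1.0112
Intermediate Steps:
w(U, N) = 66 + 3*N (w(U, N) = -3*(-22 - N) = 66 + 3*N)
y(Y) = 39 + Y² - 704*Y (y(Y) = (Y² - 704*Y) + (66 + 3*(-9)) = (Y² - 704*Y) + (66 - 27) = (Y² - 704*Y) + 39 = 39 + Y² - 704*Y)
(-498091 + 158841)/(-349255 + y((-12 - 7)*1)) = (-498091 + 158841)/(-349255 + (39 + ((-12 - 7)*1)² - 704*(-12 - 7))) = -339250/(-349255 + (39 + (-19*1)² - (-13376))) = -339250/(-349255 + (39 + (-19)² - 704*(-19))) = -339250/(-349255 + (39 + 361 + 13376)) = -339250/(-349255 + 13776) = -339250/(-335479) = -339250*(-1/335479) = 339250/335479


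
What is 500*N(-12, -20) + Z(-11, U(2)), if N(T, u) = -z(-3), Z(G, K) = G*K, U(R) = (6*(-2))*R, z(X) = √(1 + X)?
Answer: 264 - 500*I*√2 ≈ 264.0 - 707.11*I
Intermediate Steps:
U(R) = -12*R
N(T, u) = -I*√2 (N(T, u) = -√(1 - 3) = -√(-2) = -I*√2)
500*N(-12, -20) + Z(-11, U(2)) = 500*(-I*√2) - (-132)*2 = -500*I*√2 - 11*(-24) = -500*I*√2 + 264 = 264 - 500*I*√2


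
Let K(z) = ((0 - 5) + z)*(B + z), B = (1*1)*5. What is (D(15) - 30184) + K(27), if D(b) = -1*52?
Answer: -29532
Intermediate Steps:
D(b) = -52
B = 5 (B = 1*5 = 5)
K(z) = (-5 + z)*(5 + z) (K(z) = ((0 - 5) + z)*(5 + z) = (-5 + z)*(5 + z))
(D(15) - 30184) + K(27) = (-52 - 30184) + (-25 + 27**2) = -30236 + (-25 + 729) = -30236 + 704 = -29532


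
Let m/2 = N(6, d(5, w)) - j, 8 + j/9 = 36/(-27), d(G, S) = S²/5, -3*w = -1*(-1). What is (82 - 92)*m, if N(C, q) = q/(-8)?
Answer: -30239/18 ≈ -1679.9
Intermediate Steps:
w = -⅓ (w = -(-1)*(-1)/3 = -⅓*1 = -⅓ ≈ -0.33333)
d(G, S) = S²/5 (d(G, S) = S²*(⅕) = S²/5)
N(C, q) = -q/8 (N(C, q) = q*(-⅛) = -q/8)
j = -84 (j = -72 + 9*(36/(-27)) = -72 + 9*(36*(-1/27)) = -72 + 9*(-4/3) = -72 - 12 = -84)
m = 30239/180 (m = 2*(-(-⅓)²/40 - 1*(-84)) = 2*(-1/(40*9) + 84) = 2*(-⅛*1/45 + 84) = 2*(-1/360 + 84) = 2*(30239/360) = 30239/180 ≈ 167.99)
(82 - 92)*m = (82 - 92)*(30239/180) = -10*30239/180 = -30239/18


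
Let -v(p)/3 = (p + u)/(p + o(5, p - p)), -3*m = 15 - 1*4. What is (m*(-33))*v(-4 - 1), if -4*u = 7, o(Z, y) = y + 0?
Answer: -9801/20 ≈ -490.05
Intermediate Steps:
o(Z, y) = y
u = -7/4 (u = -1/4*7 = -7/4 ≈ -1.7500)
m = -11/3 (m = -(15 - 1*4)/3 = -(15 - 4)/3 = -1/3*11 = -11/3 ≈ -3.6667)
v(p) = -3*(-7/4 + p)/p (v(p) = -3*(p - 7/4)/(p + (p - p)) = -3*(-7/4 + p)/(p + 0) = -3*(-7/4 + p)/p)
(m*(-33))*v(-4 - 1) = (-11/3*(-33))*(-3 + 21/(4*(-4 - 1))) = 121*(-3 + (21/4)/(-5)) = 121*(-3 + (21/4)*(-1/5)) = 121*(-3 - 21/20) = 121*(-81/20) = -9801/20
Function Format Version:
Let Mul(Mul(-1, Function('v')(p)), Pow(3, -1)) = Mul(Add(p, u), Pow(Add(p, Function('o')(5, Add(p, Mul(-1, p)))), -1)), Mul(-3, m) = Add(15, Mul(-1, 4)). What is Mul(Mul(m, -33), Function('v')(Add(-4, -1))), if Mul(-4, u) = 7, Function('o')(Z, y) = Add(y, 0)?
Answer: Rational(-9801, 20) ≈ -490.05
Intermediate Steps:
Function('o')(Z, y) = y
u = Rational(-7, 4) (u = Mul(Rational(-1, 4), 7) = Rational(-7, 4) ≈ -1.7500)
m = Rational(-11, 3) (m = Mul(Rational(-1, 3), Add(15, Mul(-1, 4))) = Mul(Rational(-1, 3), Add(15, -4)) = Mul(Rational(-1, 3), 11) = Rational(-11, 3) ≈ -3.6667)
Function('v')(p) = Mul(-3, Pow(p, -1), Add(Rational(-7, 4), p)) (Function('v')(p) = Mul(-3, Mul(Add(p, Rational(-7, 4)), Pow(Add(p, Add(p, Mul(-1, p))), -1))) = Mul(-3, Mul(Add(Rational(-7, 4), p), Pow(Add(p, 0), -1))) = Mul(-3, Mul(Add(Rational(-7, 4), p), Pow(p, -1))) = Mul(-3, Mul(Pow(p, -1), Add(Rational(-7, 4), p))) = Mul(-3, Pow(p, -1), Add(Rational(-7, 4), p)))
Mul(Mul(m, -33), Function('v')(Add(-4, -1))) = Mul(Mul(Rational(-11, 3), -33), Add(-3, Mul(Rational(21, 4), Pow(Add(-4, -1), -1)))) = Mul(121, Add(-3, Mul(Rational(21, 4), Pow(-5, -1)))) = Mul(121, Add(-3, Mul(Rational(21, 4), Rational(-1, 5)))) = Mul(121, Add(-3, Rational(-21, 20))) = Mul(121, Rational(-81, 20)) = Rational(-9801, 20)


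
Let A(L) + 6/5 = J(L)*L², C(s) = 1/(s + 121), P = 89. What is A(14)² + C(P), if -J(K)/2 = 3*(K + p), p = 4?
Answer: 470541780077/1050 ≈ 4.4814e+8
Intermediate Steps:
J(K) = -24 - 6*K (J(K) = -6*(K + 4) = -6*(4 + K) = -2*(12 + 3*K) = -24 - 6*K)
C(s) = 1/(121 + s)
A(L) = -6/5 + L²*(-24 - 6*L) (A(L) = -6/5 + (-24 - 6*L)*L² = -6/5 + L²*(-24 - 6*L))
A(14)² + C(P) = (-6/5 + 6*14²*(-4 - 1*14))² + 1/(121 + 89) = (-6/5 + 6*196*(-4 - 14))² + 1/210 = (-6/5 + 6*196*(-18))² + 1/210 = (-6/5 - 21168)² + 1/210 = (-105846/5)² + 1/210 = 11203375716/25 + 1/210 = 470541780077/1050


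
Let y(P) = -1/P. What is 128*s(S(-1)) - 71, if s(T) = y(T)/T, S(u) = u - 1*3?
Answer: -79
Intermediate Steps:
S(u) = -3 + u (S(u) = u - 3 = -3 + u)
s(T) = -1/T**2 (s(T) = (-1/T)/T = -1/T**2)
128*s(S(-1)) - 71 = 128*(-1/(-3 - 1)**2) - 71 = 128*(-1/(-4)**2) - 71 = 128*(-1*1/16) - 71 = 128*(-1/16) - 71 = -8 - 71 = -79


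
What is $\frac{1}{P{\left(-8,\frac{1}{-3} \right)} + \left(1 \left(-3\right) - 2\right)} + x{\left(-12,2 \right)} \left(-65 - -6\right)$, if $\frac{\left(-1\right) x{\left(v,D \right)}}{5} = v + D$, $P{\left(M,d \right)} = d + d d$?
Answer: $- \frac{138659}{47} \approx -2950.2$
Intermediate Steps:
$P{\left(M,d \right)} = d + d^{2}$
$x{\left(v,D \right)} = - 5 D - 5 v$ ($x{\left(v,D \right)} = - 5 \left(v + D\right) = - 5 \left(D + v\right) = - 5 D - 5 v$)
$\frac{1}{P{\left(-8,\frac{1}{-3} \right)} + \left(1 \left(-3\right) - 2\right)} + x{\left(-12,2 \right)} \left(-65 - -6\right) = \frac{1}{\frac{1 + \frac{1}{-3}}{-3} + \left(1 \left(-3\right) - 2\right)} + \left(\left(-5\right) 2 - -60\right) \left(-65 - -6\right) = \frac{1}{- \frac{1 - \frac{1}{3}}{3} - 5} + \left(-10 + 60\right) \left(-65 + 6\right) = \frac{1}{\left(- \frac{1}{3}\right) \frac{2}{3} - 5} + 50 \left(-59\right) = \frac{1}{- \frac{2}{9} - 5} - 2950 = \frac{1}{- \frac{47}{9}} - 2950 = - \frac{9}{47} - 2950 = - \frac{138659}{47}$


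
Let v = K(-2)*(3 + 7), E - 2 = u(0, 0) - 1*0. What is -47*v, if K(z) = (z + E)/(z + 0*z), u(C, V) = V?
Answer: 0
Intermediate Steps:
E = 2 (E = 2 + (0 - 1*0) = 2 + (0 + 0) = 2 + 0 = 2)
K(z) = (2 + z)/z (K(z) = (z + 2)/(z + 0*z) = (2 + z)/(z + 0) = (2 + z)/z)
v = 0 (v = ((2 - 2)/(-2))*(3 + 7) = -1/2*0*10 = 0*10 = 0)
-47*v = -47*0 = 0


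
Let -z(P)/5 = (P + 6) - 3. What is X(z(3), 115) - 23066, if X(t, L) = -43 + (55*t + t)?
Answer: -24789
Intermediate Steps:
z(P) = -15 - 5*P (z(P) = -5*((P + 6) - 3) = -5*((6 + P) - 3) = -5*(3 + P) = -15 - 5*P)
X(t, L) = -43 + 56*t
X(z(3), 115) - 23066 = (-43 + 56*(-15 - 5*3)) - 23066 = (-43 + 56*(-15 - 15)) - 23066 = (-43 + 56*(-30)) - 23066 = (-43 - 1680) - 23066 = -1723 - 23066 = -24789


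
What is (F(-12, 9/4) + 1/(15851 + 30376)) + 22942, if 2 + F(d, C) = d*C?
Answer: 1059199252/46227 ≈ 22913.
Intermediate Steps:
F(d, C) = -2 + C*d (F(d, C) = -2 + d*C = -2 + C*d)
(F(-12, 9/4) + 1/(15851 + 30376)) + 22942 = ((-2 + (9/4)*(-12)) + 1/(15851 + 30376)) + 22942 = ((-2 + (9*(¼))*(-12)) + 1/46227) + 22942 = ((-2 + (9/4)*(-12)) + 1/46227) + 22942 = ((-2 - 27) + 1/46227) + 22942 = (-29 + 1/46227) + 22942 = -1340582/46227 + 22942 = 1059199252/46227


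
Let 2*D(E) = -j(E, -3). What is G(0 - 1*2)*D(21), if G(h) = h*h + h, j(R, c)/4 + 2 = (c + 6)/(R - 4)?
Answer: 124/17 ≈ 7.2941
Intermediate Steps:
j(R, c) = -8 + 4*(6 + c)/(-4 + R) (j(R, c) = -8 + 4*((c + 6)/(R - 4)) = -8 + 4*((6 + c)/(-4 + R)) = -8 + 4*(6 + c)/(-4 + R))
D(E) = -2*(11 - 2*E)/(-4 + E) (D(E) = (-4*(14 - 3 - 2*E)/(-4 + E))/2 = (-4*(11 - 2*E)/(-4 + E))/2 = -2*(11 - 2*E)/(-4 + E))
G(h) = h + h**2 (G(h) = h**2 + h = h + h**2)
G(0 - 1*2)*D(21) = ((0 - 1*2)*(1 + (0 - 1*2)))*(2*(-11 + 2*21)/(-4 + 21)) = ((0 - 2)*(1 + (0 - 2)))*(2*(-11 + 42)/17) = (-2*(1 - 2))*(2*(1/17)*31) = -2*(-1)*(62/17) = 2*(62/17) = 124/17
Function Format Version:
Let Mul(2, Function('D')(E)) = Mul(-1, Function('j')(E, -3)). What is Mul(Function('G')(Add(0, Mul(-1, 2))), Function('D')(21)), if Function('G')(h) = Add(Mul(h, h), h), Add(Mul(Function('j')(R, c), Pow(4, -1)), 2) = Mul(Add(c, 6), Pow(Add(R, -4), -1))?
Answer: Rational(124, 17) ≈ 7.2941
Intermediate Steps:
Function('j')(R, c) = Add(-8, Mul(4, Pow(Add(-4, R), -1), Add(6, c))) (Function('j')(R, c) = Add(-8, Mul(4, Mul(Add(c, 6), Pow(Add(R, -4), -1)))) = Add(-8, Mul(4, Mul(Add(6, c), Pow(Add(-4, R), -1)))) = Add(-8, Mul(4, Mul(Pow(Add(-4, R), -1), Add(6, c)))) = Add(-8, Mul(4, Pow(Add(-4, R), -1), Add(6, c))))
Function('D')(E) = Mul(-2, Pow(Add(-4, E), -1), Add(11, Mul(-2, E))) (Function('D')(E) = Mul(Rational(1, 2), Mul(-1, Mul(4, Pow(Add(-4, E), -1), Add(14, -3, Mul(-2, E))))) = Mul(Rational(1, 2), Mul(-1, Mul(4, Pow(Add(-4, E), -1), Add(11, Mul(-2, E))))) = Mul(Rational(1, 2), Mul(-4, Pow(Add(-4, E), -1), Add(11, Mul(-2, E)))) = Mul(-2, Pow(Add(-4, E), -1), Add(11, Mul(-2, E))))
Function('G')(h) = Add(h, Pow(h, 2)) (Function('G')(h) = Add(Pow(h, 2), h) = Add(h, Pow(h, 2)))
Mul(Function('G')(Add(0, Mul(-1, 2))), Function('D')(21)) = Mul(Mul(Add(0, Mul(-1, 2)), Add(1, Add(0, Mul(-1, 2)))), Mul(2, Pow(Add(-4, 21), -1), Add(-11, Mul(2, 21)))) = Mul(Mul(Add(0, -2), Add(1, Add(0, -2))), Mul(2, Pow(17, -1), Add(-11, 42))) = Mul(Mul(-2, Add(1, -2)), Mul(2, Rational(1, 17), 31)) = Mul(Mul(-2, -1), Rational(62, 17)) = Mul(2, Rational(62, 17)) = Rational(124, 17)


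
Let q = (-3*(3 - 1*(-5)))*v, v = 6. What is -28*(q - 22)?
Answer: 4648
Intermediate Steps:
q = -144 (q = -3*(3 - 1*(-5))*6 = -3*(3 + 5)*6 = -3*8*6 = -24*6 = -144)
-28*(q - 22) = -28*(-144 - 22) = -28*(-166) = 4648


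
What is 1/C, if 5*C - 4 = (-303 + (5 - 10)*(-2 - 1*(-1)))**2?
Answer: 5/88808 ≈ 5.6301e-5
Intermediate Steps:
C = 88808/5 (C = 4/5 + (-303 + (5 - 10)*(-2 - 1*(-1)))**2/5 = 4/5 + (-303 - 5*(-2 + 1))**2/5 = 4/5 + (-303 - 5*(-1))**2/5 = 4/5 + (-303 + 5)**2/5 = 4/5 + (1/5)*(-298)**2 = 4/5 + (1/5)*88804 = 4/5 + 88804/5 = 88808/5 ≈ 17762.)
1/C = 1/(88808/5) = 5/88808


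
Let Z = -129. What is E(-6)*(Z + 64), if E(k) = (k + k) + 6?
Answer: 390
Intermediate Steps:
E(k) = 6 + 2*k (E(k) = 2*k + 6 = 6 + 2*k)
E(-6)*(Z + 64) = (6 + 2*(-6))*(-129 + 64) = (6 - 12)*(-65) = -6*(-65) = 390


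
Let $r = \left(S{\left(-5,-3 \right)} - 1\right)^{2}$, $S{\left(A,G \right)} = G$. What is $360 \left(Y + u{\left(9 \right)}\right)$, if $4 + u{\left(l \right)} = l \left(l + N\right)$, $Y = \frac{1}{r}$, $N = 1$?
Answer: $\frac{61965}{2} \approx 30983.0$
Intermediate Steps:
$r = 16$ ($r = \left(-3 - 1\right)^{2} = \left(-4\right)^{2} = 16$)
$Y = \frac{1}{16} \approx 0.0625$
$u{\left(l \right)} = -4 + l \left(1 + l\right)$ ($u{\left(l \right)} = -4 + l \left(l + 1\right) = -4 + l \left(1 + l\right)$)
$360 \left(Y + u{\left(9 \right)}\right) = 360 \left(\frac{1}{16} + \left(-4 + 9 + 9^{2}\right)\right) = 360 \left(\frac{1}{16} + \left(-4 + 9 + 81\right)\right) = 360 \left(\frac{1}{16} + 86\right) = 360 \cdot \frac{1377}{16} = \frac{61965}{2}$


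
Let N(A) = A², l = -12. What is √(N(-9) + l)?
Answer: √69 ≈ 8.3066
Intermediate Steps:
√(N(-9) + l) = √((-9)² - 12) = √(81 - 12) = √69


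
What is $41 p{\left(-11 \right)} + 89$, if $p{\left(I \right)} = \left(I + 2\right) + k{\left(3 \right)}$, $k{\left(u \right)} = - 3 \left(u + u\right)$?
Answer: $-1018$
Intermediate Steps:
$k{\left(u \right)} = - 6 u$ ($k{\left(u \right)} = - 3 \cdot 2 u = - 6 u$)
$p{\left(I \right)} = -16 + I$ ($p{\left(I \right)} = \left(I + 2\right) - 18 = \left(2 + I\right) - 18 = -16 + I$)
$41 p{\left(-11 \right)} + 89 = 41 \left(-16 - 11\right) + 89 = 41 \left(-27\right) + 89 = -1107 + 89 = -1018$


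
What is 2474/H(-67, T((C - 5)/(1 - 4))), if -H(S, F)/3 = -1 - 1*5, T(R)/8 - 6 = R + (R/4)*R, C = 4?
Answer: 1237/9 ≈ 137.44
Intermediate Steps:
T(R) = 48 + 2*R² + 8*R (T(R) = 48 + 8*(R + (R/4)*R) = 48 + 8*(R + R²/4) = 48 + (2*R² + 8*R) = 48 + 2*R² + 8*R)
H(S, F) = 18 (H(S, F) = -3*(-1 - 1*5) = -3*(-1 - 5) = -3*(-6) = 18)
2474/H(-67, T((C - 5)/(1 - 4))) = 2474/18 = 2474*(1/18) = 1237/9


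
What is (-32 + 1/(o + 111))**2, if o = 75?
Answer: 35414401/34596 ≈ 1023.7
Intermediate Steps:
(-32 + 1/(o + 111))**2 = (-32 + 1/(75 + 111))**2 = (-32 + 1/186)**2 = (-5951/186)**2 = 35414401/34596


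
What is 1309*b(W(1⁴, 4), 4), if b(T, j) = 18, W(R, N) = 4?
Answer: 23562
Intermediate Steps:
1309*b(W(1⁴, 4), 4) = 1309*18 = 23562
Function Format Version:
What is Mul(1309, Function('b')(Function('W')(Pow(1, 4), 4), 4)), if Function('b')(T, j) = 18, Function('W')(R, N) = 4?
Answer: 23562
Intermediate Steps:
Mul(1309, Function('b')(Function('W')(Pow(1, 4), 4), 4)) = Mul(1309, 18) = 23562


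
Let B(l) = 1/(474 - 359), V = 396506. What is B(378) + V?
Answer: 45598191/115 ≈ 3.9651e+5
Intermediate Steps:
B(l) = 1/115
B(378) + V = 1/115 + 396506 = 45598191/115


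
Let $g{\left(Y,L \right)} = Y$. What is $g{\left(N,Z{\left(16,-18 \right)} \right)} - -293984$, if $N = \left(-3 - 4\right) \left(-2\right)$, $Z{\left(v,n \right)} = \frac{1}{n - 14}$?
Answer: $293998$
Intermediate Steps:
$Z{\left(v,n \right)} = \frac{1}{-14 + n}$
$N = 14$ ($N = \left(-7\right) \left(-2\right) = 14$)
$g{\left(N,Z{\left(16,-18 \right)} \right)} - -293984 = 14 - -293984 = 14 + 293984 = 293998$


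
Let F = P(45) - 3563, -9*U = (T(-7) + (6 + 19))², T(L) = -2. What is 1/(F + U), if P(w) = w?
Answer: -9/32191 ≈ -0.00027958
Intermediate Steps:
U = -529/9 (U = -(-2 + (6 + 19))²/9 = -(-2 + 25)²/9 = -⅑*23² = -⅑*529 = -529/9 ≈ -58.778)
F = -3518 (F = 45 - 3563 = -3518)
1/(F + U) = 1/(-3518 - 529/9) = 1/(-32191/9) = -9/32191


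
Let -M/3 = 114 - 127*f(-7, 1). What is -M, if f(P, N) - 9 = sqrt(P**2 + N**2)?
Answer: -3087 - 1905*sqrt(2) ≈ -5781.1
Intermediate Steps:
f(P, N) = 9 + sqrt(N**2 + P**2) (f(P, N) = 9 + sqrt(P**2 + N**2) = 9 + sqrt(N**2 + P**2))
M = 3087 + 1905*sqrt(2) (M = -3*(114 - 127*(9 + sqrt(1**2 + (-7)**2))) = -3*(114 - 127*(9 + sqrt(1 + 49))) = -3*(114 - 127*(9 + sqrt(50))) = -3*(114 - 127*(9 + 5*sqrt(2))) = -3*(114 + (-1143 - 635*sqrt(2))) = -3*(-1029 - 635*sqrt(2)) = 3087 + 1905*sqrt(2) ≈ 5781.1)
-M = -(3087 + 1905*sqrt(2)) = -3087 - 1905*sqrt(2)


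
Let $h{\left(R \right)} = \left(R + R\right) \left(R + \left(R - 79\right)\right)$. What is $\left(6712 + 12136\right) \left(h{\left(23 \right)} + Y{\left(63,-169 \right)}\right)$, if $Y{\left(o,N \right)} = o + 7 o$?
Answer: $-19111872$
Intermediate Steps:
$Y{\left(o,N \right)} = 8 o$
$h{\left(R \right)} = 2 R \left(-79 + 2 R\right)$ ($h{\left(R \right)} = 2 R \left(R + \left(-79 + R\right)\right) = 2 R \left(-79 + 2 R\right)$)
$\left(6712 + 12136\right) \left(h{\left(23 \right)} + Y{\left(63,-169 \right)}\right) = \left(6712 + 12136\right) \left(2 \cdot 23 \left(-79 + 2 \cdot 23\right) + 8 \cdot 63\right) = 18848 \left(2 \cdot 23 \left(-79 + 46\right) + 504\right) = 18848 \left(2 \cdot 23 \left(-33\right) + 504\right) = 18848 \left(-1518 + 504\right) = 18848 \left(-1014\right) = -19111872$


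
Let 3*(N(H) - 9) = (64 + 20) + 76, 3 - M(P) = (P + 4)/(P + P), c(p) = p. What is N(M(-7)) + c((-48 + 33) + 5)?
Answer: 157/3 ≈ 52.333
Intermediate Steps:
M(P) = 3 - (4 + P)/(2*P) (M(P) = 3 - (P + 4)/(P + P) = 3 - (4 + P)/(2*P))
N(H) = 187/3 (N(H) = 9 + ((64 + 20) + 76)/3 = 9 + (84 + 76)/3 = 9 + (⅓)*160 = 9 + 160/3 = 187/3)
N(M(-7)) + c((-48 + 33) + 5) = 187/3 + ((-48 + 33) + 5) = 187/3 + (-15 + 5) = 187/3 - 10 = 157/3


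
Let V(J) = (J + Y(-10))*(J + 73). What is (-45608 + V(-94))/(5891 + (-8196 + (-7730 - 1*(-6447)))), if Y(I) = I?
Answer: 472/39 ≈ 12.103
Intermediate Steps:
V(J) = (-10 + J)*(73 + J) (V(J) = (J - 10)*(J + 73) = (-10 + J)*(73 + J))
(-45608 + V(-94))/(5891 + (-8196 + (-7730 - 1*(-6447)))) = (-45608 + (-730 + (-94)² + 63*(-94)))/(5891 + (-8196 + (-7730 - 1*(-6447)))) = (-45608 + (-730 + 8836 - 5922))/(5891 + (-8196 + (-7730 + 6447))) = (-45608 + 2184)/(5891 + (-8196 - 1283)) = -43424/(5891 - 9479) = -43424/(-3588) = -43424*(-1/3588) = 472/39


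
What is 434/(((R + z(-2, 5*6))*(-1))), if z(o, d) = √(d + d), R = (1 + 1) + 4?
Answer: 217/2 - 217*√15/6 ≈ -31.573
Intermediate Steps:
R = 6 (R = 2 + 4 = 6)
z(o, d) = √2*√d (z(o, d) = √(2*d) = √2*√d)
434/(((R + z(-2, 5*6))*(-1))) = 434/(((6 + √2*√(5*6))*(-1))) = 434/(((6 + √2*√30)*(-1))) = 434/(((6 + 2*√15)*(-1))) = 434/(-6 - 2*√15)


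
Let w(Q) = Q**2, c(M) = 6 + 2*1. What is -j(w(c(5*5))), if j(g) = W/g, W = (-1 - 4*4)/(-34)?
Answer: -1/128 ≈ -0.0078125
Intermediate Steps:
c(M) = 8 (c(M) = 6 + 2 = 8)
W = 1/2 (W = (-1 - 16)*(-1/34) = -17*(-1/34) = 1/2 ≈ 0.50000)
j(g) = 1/(2*g)
-j(w(c(5*5))) = -1/(2*(8**2)) = -1/(2*64) = -1*1/128 = -1/128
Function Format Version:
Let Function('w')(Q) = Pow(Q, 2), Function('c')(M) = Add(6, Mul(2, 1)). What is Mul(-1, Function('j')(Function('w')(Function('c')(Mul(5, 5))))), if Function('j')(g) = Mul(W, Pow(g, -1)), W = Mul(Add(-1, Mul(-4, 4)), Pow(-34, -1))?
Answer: Rational(-1, 128) ≈ -0.0078125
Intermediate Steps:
Function('c')(M) = 8 (Function('c')(M) = Add(6, 2) = 8)
W = Rational(1, 2) (W = Mul(Add(-1, -16), Rational(-1, 34)) = Mul(-17, Rational(-1, 34)) = Rational(1, 2) ≈ 0.50000)
Function('j')(g) = Mul(Rational(1, 2), Pow(g, -1))
Mul(-1, Function('j')(Function('w')(Function('c')(Mul(5, 5))))) = Mul(-1, Mul(Rational(1, 2), Pow(Pow(8, 2), -1))) = Mul(-1, Mul(Rational(1, 2), Pow(64, -1))) = Mul(-1, Mul(Rational(1, 2), Rational(1, 64))) = Mul(-1, Rational(1, 128)) = Rational(-1, 128)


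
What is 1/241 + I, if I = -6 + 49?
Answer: 10364/241 ≈ 43.004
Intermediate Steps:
I = 43
1/241 + I = 1/241 + 43 = 10364/241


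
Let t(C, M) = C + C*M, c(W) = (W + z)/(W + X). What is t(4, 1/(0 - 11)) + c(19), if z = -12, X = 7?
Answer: 1117/286 ≈ 3.9056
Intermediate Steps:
c(W) = (-12 + W)/(7 + W) (c(W) = (W - 12)/(W + 7) = (-12 + W)/(7 + W))
t(4, 1/(0 - 11)) + c(19) = 4*(1 + 1/(0 - 11)) + (-12 + 19)/(7 + 19) = 4*(1 + 1/(-11)) + 7/26 = 4*(1 - 1/11) + (1/26)*7 = 4*(10/11) + 7/26 = 40/11 + 7/26 = 1117/286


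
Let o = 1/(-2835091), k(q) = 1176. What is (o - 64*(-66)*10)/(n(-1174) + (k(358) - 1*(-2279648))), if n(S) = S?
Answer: 119754243839/6463015198150 ≈ 0.018529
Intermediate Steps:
o = -1/2835091 ≈ -3.5272e-7
(o - 64*(-66)*10)/(n(-1174) + (k(358) - 1*(-2279648))) = (-1/2835091 - 64*(-66)*10)/(-1174 + (1176 - 1*(-2279648))) = (-1/2835091 + 4224*10)/(-1174 + (1176 + 2279648)) = (-1/2835091 + 42240)/(-1174 + 2280824) = (119754243839/2835091)/2279650 = (119754243839/2835091)*(1/2279650) = 119754243839/6463015198150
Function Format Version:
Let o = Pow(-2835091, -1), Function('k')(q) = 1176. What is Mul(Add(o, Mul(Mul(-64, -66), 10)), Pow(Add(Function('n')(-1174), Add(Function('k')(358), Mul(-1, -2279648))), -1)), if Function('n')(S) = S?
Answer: Rational(119754243839, 6463015198150) ≈ 0.018529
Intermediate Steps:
o = Rational(-1, 2835091) ≈ -3.5272e-7
Mul(Add(o, Mul(Mul(-64, -66), 10)), Pow(Add(Function('n')(-1174), Add(Function('k')(358), Mul(-1, -2279648))), -1)) = Mul(Add(Rational(-1, 2835091), Mul(Mul(-64, -66), 10)), Pow(Add(-1174, Add(1176, Mul(-1, -2279648))), -1)) = Mul(Add(Rational(-1, 2835091), Mul(4224, 10)), Pow(Add(-1174, Add(1176, 2279648)), -1)) = Mul(Add(Rational(-1, 2835091), 42240), Pow(Add(-1174, 2280824), -1)) = Mul(Rational(119754243839, 2835091), Pow(2279650, -1)) = Mul(Rational(119754243839, 2835091), Rational(1, 2279650)) = Rational(119754243839, 6463015198150)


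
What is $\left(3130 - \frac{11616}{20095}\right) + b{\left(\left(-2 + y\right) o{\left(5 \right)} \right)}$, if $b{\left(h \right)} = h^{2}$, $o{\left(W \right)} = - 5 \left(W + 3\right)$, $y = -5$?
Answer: $\frac{1638333734}{20095} \approx 81529.0$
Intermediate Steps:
$o{\left(W \right)} = -15 - 5 W$ ($o{\left(W \right)} = - 5 \left(3 + W\right) = -15 - 5 W$)
$\left(3130 - \frac{11616}{20095}\right) + b{\left(\left(-2 + y\right) o{\left(5 \right)} \right)} = \left(3130 - \frac{11616}{20095}\right) + \left(\left(-2 - 5\right) \left(-15 - 25\right)\right)^{2} = \left(3130 - 11616 \cdot \frac{1}{20095}\right) + \left(- 7 \left(-15 - 25\right)\right)^{2} = \left(3130 - \frac{11616}{20095}\right) + \left(\left(-7\right) \left(-40\right)\right)^{2} = \left(3130 - \frac{11616}{20095}\right) + 280^{2} = \frac{62885734}{20095} + 78400 = \frac{1638333734}{20095}$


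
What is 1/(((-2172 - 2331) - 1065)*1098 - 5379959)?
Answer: -1/11493623 ≈ -8.7005e-8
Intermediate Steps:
1/(((-2172 - 2331) - 1065)*1098 - 5379959) = 1/((-4503 - 1065)*1098 - 5379959) = 1/(-5568*1098 - 5379959) = 1/(-6113664 - 5379959) = 1/(-11493623) = -1/11493623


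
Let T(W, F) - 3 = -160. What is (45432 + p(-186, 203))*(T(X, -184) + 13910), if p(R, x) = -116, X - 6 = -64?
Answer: 623230948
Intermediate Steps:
X = -58 (X = 6 - 64 = -58)
T(W, F) = -157 (T(W, F) = 3 - 160 = -157)
(45432 + p(-186, 203))*(T(X, -184) + 13910) = (45432 - 116)*(-157 + 13910) = 45316*13753 = 623230948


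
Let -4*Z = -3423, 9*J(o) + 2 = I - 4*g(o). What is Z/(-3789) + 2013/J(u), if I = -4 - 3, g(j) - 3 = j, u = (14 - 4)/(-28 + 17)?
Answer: -1007015855/964932 ≈ -1043.6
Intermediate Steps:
u = -10/11 (u = 10/(-11) = 10*(-1/11) = -10/11 ≈ -0.90909)
g(j) = 3 + j
I = -7
J(o) = -7/3 - 4*o/9 (J(o) = -2/9 + (-7 - 4*(3 + o))/9 = -2/9 + (-7 + (-12 - 4*o))/9 = -2/9 + (-19 - 4*o)/9 = -2/9 + (-19/9 - 4*o/9) = -7/3 - 4*o/9)
Z = 3423/4 (Z = -1/4*(-3423) = 3423/4 ≈ 855.75)
Z/(-3789) + 2013/J(u) = (3423/4)/(-3789) + 2013/(-7/3 - 4/9*(-10/11)) = (3423/4)*(-1/3789) + 2013/(-7/3 + 40/99) = -1141/5052 + 2013/(-191/99) = -1141/5052 + 2013*(-99/191) = -1141/5052 - 199287/191 = -1007015855/964932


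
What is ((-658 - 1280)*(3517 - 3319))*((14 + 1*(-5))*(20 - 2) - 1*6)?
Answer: -59860944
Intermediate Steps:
((-658 - 1280)*(3517 - 3319))*((14 + 1*(-5))*(20 - 2) - 1*6) = (-1938*198)*((14 - 5)*18 - 6) = -383724*(9*18 - 6) = -383724*(162 - 6) = -383724*156 = -59860944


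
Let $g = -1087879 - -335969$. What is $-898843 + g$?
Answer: $-1650753$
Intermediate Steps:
$g = -751910$ ($g = -1087879 + 335969 = -751910$)
$-898843 + g = -898843 - 751910 = -1650753$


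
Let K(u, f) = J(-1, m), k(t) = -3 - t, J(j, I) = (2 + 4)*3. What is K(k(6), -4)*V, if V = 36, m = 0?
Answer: 648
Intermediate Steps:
J(j, I) = 18 (J(j, I) = 6*3 = 18)
K(u, f) = 18
K(k(6), -4)*V = 18*36 = 648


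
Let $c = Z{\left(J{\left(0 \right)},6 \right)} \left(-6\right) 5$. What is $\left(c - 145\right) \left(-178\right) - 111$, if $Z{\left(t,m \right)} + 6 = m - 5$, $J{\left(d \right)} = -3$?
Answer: $-1001$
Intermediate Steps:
$Z{\left(t,m \right)} = -11 + m$ ($Z{\left(t,m \right)} = -6 + \left(m - 5\right) = -6 + \left(-5 + m\right) = -11 + m$)
$c = 150$ ($c = \left(-11 + 6\right) \left(-6\right) 5 = \left(-5\right) \left(-6\right) 5 = 30 \cdot 5 = 150$)
$\left(c - 145\right) \left(-178\right) - 111 = \left(150 - 145\right) \left(-178\right) - 111 = 5 \left(-178\right) - 111 = -890 - 111 = -1001$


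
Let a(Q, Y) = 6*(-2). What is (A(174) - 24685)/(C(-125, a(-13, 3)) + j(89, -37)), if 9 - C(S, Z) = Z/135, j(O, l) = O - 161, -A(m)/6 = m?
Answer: 1157805/2831 ≈ 408.97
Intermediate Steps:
A(m) = -6*m
j(O, l) = -161 + O
a(Q, Y) = -12
C(S, Z) = 9 - Z/135
(A(174) - 24685)/(C(-125, a(-13, 3)) + j(89, -37)) = (-6*174 - 24685)/((9 - 1/135*(-12)) + (-161 + 89)) = (-1044 - 24685)/((9 + 4/45) - 72) = -25729/(409/45 - 72) = -25729/(-2831/45) = -25729*(-45/2831) = 1157805/2831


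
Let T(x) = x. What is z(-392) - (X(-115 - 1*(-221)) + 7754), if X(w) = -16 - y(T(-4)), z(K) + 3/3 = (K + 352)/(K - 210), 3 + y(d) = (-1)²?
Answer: -2330021/301 ≈ -7740.9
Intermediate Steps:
y(d) = -2 (y(d) = -3 + (-1)² = -3 + 1 = -2)
z(K) = -1 + (352 + K)/(-210 + K) (z(K) = -1 + (K + 352)/(K - 210) = -1 + (352 + K)/(-210 + K))
X(w) = -14 (X(w) = -16 - 1*(-2) = -16 + 2 = -14)
z(-392) - (X(-115 - 1*(-221)) + 7754) = 562/(-210 - 392) - (-14 + 7754) = 562/(-602) - 1*7740 = 562*(-1/602) - 7740 = -281/301 - 7740 = -2330021/301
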